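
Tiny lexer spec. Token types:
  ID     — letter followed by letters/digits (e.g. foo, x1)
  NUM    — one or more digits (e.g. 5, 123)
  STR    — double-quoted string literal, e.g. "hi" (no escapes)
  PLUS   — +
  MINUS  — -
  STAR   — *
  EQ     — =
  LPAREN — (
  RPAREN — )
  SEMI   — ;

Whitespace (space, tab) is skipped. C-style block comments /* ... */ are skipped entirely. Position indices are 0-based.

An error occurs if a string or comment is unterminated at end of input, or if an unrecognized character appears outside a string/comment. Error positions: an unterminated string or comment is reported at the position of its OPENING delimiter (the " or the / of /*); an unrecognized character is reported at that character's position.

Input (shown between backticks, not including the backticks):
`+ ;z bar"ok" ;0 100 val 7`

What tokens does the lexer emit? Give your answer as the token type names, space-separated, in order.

Answer: PLUS SEMI ID ID STR SEMI NUM NUM ID NUM

Derivation:
pos=0: emit PLUS '+'
pos=2: emit SEMI ';'
pos=3: emit ID 'z' (now at pos=4)
pos=5: emit ID 'bar' (now at pos=8)
pos=8: enter STRING mode
pos=8: emit STR "ok" (now at pos=12)
pos=13: emit SEMI ';'
pos=14: emit NUM '0' (now at pos=15)
pos=16: emit NUM '100' (now at pos=19)
pos=20: emit ID 'val' (now at pos=23)
pos=24: emit NUM '7' (now at pos=25)
DONE. 10 tokens: [PLUS, SEMI, ID, ID, STR, SEMI, NUM, NUM, ID, NUM]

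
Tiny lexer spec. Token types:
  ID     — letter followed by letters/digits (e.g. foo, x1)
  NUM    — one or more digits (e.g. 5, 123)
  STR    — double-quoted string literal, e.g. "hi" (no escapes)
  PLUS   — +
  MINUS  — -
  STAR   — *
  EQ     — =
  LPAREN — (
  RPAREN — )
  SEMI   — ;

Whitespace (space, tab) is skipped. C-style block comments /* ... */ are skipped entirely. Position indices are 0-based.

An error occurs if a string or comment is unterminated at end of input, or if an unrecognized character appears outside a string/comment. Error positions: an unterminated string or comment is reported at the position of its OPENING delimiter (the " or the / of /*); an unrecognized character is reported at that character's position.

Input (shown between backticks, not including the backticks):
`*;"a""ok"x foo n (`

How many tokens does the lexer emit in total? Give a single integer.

Answer: 8

Derivation:
pos=0: emit STAR '*'
pos=1: emit SEMI ';'
pos=2: enter STRING mode
pos=2: emit STR "a" (now at pos=5)
pos=5: enter STRING mode
pos=5: emit STR "ok" (now at pos=9)
pos=9: emit ID 'x' (now at pos=10)
pos=11: emit ID 'foo' (now at pos=14)
pos=15: emit ID 'n' (now at pos=16)
pos=17: emit LPAREN '('
DONE. 8 tokens: [STAR, SEMI, STR, STR, ID, ID, ID, LPAREN]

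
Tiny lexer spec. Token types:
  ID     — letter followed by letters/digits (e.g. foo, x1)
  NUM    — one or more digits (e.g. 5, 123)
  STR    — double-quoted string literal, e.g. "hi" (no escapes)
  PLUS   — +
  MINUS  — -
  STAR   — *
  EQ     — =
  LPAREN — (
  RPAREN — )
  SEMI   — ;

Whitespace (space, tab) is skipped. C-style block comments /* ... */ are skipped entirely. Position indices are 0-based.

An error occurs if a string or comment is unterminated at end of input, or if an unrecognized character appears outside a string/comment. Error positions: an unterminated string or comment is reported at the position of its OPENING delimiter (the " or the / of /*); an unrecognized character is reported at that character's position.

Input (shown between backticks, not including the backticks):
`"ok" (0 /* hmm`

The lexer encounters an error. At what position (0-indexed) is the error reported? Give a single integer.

Answer: 8

Derivation:
pos=0: enter STRING mode
pos=0: emit STR "ok" (now at pos=4)
pos=5: emit LPAREN '('
pos=6: emit NUM '0' (now at pos=7)
pos=8: enter COMMENT mode (saw '/*')
pos=8: ERROR — unterminated comment (reached EOF)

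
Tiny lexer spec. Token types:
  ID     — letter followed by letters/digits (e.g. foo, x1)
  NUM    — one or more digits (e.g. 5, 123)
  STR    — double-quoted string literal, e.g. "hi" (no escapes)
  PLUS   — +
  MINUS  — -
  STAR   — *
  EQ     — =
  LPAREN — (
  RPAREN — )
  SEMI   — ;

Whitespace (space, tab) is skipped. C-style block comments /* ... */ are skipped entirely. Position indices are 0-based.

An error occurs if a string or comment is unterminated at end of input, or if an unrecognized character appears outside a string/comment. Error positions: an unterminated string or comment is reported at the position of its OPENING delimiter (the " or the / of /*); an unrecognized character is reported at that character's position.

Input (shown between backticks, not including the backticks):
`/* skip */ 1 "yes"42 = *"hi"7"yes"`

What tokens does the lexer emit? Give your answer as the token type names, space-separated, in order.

Answer: NUM STR NUM EQ STAR STR NUM STR

Derivation:
pos=0: enter COMMENT mode (saw '/*')
exit COMMENT mode (now at pos=10)
pos=11: emit NUM '1' (now at pos=12)
pos=13: enter STRING mode
pos=13: emit STR "yes" (now at pos=18)
pos=18: emit NUM '42' (now at pos=20)
pos=21: emit EQ '='
pos=23: emit STAR '*'
pos=24: enter STRING mode
pos=24: emit STR "hi" (now at pos=28)
pos=28: emit NUM '7' (now at pos=29)
pos=29: enter STRING mode
pos=29: emit STR "yes" (now at pos=34)
DONE. 8 tokens: [NUM, STR, NUM, EQ, STAR, STR, NUM, STR]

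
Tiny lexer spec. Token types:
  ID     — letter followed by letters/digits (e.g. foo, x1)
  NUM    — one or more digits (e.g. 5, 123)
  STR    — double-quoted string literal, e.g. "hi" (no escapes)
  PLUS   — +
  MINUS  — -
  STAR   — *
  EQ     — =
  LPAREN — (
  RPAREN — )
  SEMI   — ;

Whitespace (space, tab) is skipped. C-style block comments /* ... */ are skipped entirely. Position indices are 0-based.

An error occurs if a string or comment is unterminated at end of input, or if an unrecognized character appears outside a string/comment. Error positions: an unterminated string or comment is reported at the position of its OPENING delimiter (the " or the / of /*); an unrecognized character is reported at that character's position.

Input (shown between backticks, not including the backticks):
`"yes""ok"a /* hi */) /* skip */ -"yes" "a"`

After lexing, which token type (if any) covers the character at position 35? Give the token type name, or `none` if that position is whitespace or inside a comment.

pos=0: enter STRING mode
pos=0: emit STR "yes" (now at pos=5)
pos=5: enter STRING mode
pos=5: emit STR "ok" (now at pos=9)
pos=9: emit ID 'a' (now at pos=10)
pos=11: enter COMMENT mode (saw '/*')
exit COMMENT mode (now at pos=19)
pos=19: emit RPAREN ')'
pos=21: enter COMMENT mode (saw '/*')
exit COMMENT mode (now at pos=31)
pos=32: emit MINUS '-'
pos=33: enter STRING mode
pos=33: emit STR "yes" (now at pos=38)
pos=39: enter STRING mode
pos=39: emit STR "a" (now at pos=42)
DONE. 7 tokens: [STR, STR, ID, RPAREN, MINUS, STR, STR]
Position 35: char is 'e' -> STR

Answer: STR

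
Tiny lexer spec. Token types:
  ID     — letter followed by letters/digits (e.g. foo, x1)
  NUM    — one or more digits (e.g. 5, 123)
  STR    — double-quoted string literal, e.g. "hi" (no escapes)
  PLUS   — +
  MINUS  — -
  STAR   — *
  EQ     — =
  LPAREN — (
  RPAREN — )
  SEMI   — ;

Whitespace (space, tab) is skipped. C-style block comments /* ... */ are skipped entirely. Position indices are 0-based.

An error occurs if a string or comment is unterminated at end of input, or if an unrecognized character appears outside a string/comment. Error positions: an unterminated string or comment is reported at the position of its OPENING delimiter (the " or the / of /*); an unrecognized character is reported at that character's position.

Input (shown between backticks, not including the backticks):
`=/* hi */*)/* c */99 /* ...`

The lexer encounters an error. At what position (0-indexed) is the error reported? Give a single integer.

Answer: 21

Derivation:
pos=0: emit EQ '='
pos=1: enter COMMENT mode (saw '/*')
exit COMMENT mode (now at pos=9)
pos=9: emit STAR '*'
pos=10: emit RPAREN ')'
pos=11: enter COMMENT mode (saw '/*')
exit COMMENT mode (now at pos=18)
pos=18: emit NUM '99' (now at pos=20)
pos=21: enter COMMENT mode (saw '/*')
pos=21: ERROR — unterminated comment (reached EOF)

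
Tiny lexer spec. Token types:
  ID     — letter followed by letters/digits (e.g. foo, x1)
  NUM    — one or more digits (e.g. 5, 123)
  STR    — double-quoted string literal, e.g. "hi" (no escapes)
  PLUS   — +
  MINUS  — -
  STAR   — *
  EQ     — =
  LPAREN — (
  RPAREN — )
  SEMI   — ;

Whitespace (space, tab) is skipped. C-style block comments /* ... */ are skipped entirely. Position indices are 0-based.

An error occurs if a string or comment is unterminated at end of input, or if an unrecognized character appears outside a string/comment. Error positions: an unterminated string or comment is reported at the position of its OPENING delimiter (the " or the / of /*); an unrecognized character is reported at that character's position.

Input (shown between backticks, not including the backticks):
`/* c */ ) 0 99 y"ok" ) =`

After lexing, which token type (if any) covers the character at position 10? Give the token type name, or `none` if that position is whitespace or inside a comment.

Answer: NUM

Derivation:
pos=0: enter COMMENT mode (saw '/*')
exit COMMENT mode (now at pos=7)
pos=8: emit RPAREN ')'
pos=10: emit NUM '0' (now at pos=11)
pos=12: emit NUM '99' (now at pos=14)
pos=15: emit ID 'y' (now at pos=16)
pos=16: enter STRING mode
pos=16: emit STR "ok" (now at pos=20)
pos=21: emit RPAREN ')'
pos=23: emit EQ '='
DONE. 7 tokens: [RPAREN, NUM, NUM, ID, STR, RPAREN, EQ]
Position 10: char is '0' -> NUM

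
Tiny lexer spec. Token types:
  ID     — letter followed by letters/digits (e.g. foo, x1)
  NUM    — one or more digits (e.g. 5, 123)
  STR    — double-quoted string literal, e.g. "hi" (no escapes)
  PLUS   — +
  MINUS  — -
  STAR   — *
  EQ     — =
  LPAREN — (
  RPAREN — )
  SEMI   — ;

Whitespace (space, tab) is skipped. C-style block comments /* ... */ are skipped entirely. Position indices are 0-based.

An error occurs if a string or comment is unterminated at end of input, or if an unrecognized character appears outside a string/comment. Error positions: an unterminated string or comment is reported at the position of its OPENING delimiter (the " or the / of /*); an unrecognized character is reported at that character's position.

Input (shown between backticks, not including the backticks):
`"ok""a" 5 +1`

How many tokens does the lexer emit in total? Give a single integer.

pos=0: enter STRING mode
pos=0: emit STR "ok" (now at pos=4)
pos=4: enter STRING mode
pos=4: emit STR "a" (now at pos=7)
pos=8: emit NUM '5' (now at pos=9)
pos=10: emit PLUS '+'
pos=11: emit NUM '1' (now at pos=12)
DONE. 5 tokens: [STR, STR, NUM, PLUS, NUM]

Answer: 5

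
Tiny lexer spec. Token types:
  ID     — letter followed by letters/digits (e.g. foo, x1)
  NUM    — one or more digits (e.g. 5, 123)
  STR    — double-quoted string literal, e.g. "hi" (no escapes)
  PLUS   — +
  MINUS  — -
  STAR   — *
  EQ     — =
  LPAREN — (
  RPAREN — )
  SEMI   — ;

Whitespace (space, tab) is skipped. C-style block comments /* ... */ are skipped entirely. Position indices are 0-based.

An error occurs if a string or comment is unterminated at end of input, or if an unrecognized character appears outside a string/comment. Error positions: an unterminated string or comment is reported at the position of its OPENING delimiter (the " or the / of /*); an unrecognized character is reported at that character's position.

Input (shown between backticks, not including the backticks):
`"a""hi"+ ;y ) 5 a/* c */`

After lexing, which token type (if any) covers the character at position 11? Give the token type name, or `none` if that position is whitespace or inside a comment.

Answer: none

Derivation:
pos=0: enter STRING mode
pos=0: emit STR "a" (now at pos=3)
pos=3: enter STRING mode
pos=3: emit STR "hi" (now at pos=7)
pos=7: emit PLUS '+'
pos=9: emit SEMI ';'
pos=10: emit ID 'y' (now at pos=11)
pos=12: emit RPAREN ')'
pos=14: emit NUM '5' (now at pos=15)
pos=16: emit ID 'a' (now at pos=17)
pos=17: enter COMMENT mode (saw '/*')
exit COMMENT mode (now at pos=24)
DONE. 8 tokens: [STR, STR, PLUS, SEMI, ID, RPAREN, NUM, ID]
Position 11: char is ' ' -> none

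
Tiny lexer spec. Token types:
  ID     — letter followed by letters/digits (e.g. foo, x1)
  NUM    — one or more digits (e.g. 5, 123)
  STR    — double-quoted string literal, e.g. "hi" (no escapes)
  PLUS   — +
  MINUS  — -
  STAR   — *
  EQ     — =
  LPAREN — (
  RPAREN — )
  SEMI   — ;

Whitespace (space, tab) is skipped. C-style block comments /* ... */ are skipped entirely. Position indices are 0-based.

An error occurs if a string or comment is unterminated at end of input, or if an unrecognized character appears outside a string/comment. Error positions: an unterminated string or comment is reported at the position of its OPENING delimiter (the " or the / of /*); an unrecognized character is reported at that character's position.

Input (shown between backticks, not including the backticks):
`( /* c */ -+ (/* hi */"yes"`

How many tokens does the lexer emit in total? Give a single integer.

pos=0: emit LPAREN '('
pos=2: enter COMMENT mode (saw '/*')
exit COMMENT mode (now at pos=9)
pos=10: emit MINUS '-'
pos=11: emit PLUS '+'
pos=13: emit LPAREN '('
pos=14: enter COMMENT mode (saw '/*')
exit COMMENT mode (now at pos=22)
pos=22: enter STRING mode
pos=22: emit STR "yes" (now at pos=27)
DONE. 5 tokens: [LPAREN, MINUS, PLUS, LPAREN, STR]

Answer: 5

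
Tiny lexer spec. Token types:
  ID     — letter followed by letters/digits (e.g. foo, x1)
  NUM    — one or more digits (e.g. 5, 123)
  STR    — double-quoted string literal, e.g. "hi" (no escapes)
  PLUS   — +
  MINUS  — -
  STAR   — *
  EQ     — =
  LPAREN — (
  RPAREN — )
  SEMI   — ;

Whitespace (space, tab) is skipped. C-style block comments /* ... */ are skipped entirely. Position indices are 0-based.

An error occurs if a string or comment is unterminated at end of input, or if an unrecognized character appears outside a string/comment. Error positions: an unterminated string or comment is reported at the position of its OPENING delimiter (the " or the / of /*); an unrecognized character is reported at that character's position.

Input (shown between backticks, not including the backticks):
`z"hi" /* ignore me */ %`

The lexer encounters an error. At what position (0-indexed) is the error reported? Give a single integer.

pos=0: emit ID 'z' (now at pos=1)
pos=1: enter STRING mode
pos=1: emit STR "hi" (now at pos=5)
pos=6: enter COMMENT mode (saw '/*')
exit COMMENT mode (now at pos=21)
pos=22: ERROR — unrecognized char '%'

Answer: 22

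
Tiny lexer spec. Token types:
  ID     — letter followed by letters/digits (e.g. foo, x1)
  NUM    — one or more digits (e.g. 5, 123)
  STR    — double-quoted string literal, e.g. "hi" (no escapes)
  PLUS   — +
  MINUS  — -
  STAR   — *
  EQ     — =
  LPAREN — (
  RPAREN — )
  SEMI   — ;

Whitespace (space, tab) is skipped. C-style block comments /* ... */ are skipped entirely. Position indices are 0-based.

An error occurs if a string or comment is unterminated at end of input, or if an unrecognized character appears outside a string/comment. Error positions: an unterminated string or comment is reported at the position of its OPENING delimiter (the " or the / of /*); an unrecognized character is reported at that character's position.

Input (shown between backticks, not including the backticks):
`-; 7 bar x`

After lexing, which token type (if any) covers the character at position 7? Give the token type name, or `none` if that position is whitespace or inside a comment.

Answer: ID

Derivation:
pos=0: emit MINUS '-'
pos=1: emit SEMI ';'
pos=3: emit NUM '7' (now at pos=4)
pos=5: emit ID 'bar' (now at pos=8)
pos=9: emit ID 'x' (now at pos=10)
DONE. 5 tokens: [MINUS, SEMI, NUM, ID, ID]
Position 7: char is 'r' -> ID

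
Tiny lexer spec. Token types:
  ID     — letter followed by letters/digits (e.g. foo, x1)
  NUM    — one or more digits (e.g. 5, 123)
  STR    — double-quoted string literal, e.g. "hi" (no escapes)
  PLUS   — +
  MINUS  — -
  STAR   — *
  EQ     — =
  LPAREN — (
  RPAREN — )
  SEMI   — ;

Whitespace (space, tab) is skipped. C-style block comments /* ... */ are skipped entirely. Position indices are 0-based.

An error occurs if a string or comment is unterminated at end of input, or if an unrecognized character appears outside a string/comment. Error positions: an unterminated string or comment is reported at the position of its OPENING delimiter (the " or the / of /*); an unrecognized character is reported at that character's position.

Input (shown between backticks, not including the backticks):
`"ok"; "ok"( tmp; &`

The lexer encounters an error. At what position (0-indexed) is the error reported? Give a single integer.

Answer: 17

Derivation:
pos=0: enter STRING mode
pos=0: emit STR "ok" (now at pos=4)
pos=4: emit SEMI ';'
pos=6: enter STRING mode
pos=6: emit STR "ok" (now at pos=10)
pos=10: emit LPAREN '('
pos=12: emit ID 'tmp' (now at pos=15)
pos=15: emit SEMI ';'
pos=17: ERROR — unrecognized char '&'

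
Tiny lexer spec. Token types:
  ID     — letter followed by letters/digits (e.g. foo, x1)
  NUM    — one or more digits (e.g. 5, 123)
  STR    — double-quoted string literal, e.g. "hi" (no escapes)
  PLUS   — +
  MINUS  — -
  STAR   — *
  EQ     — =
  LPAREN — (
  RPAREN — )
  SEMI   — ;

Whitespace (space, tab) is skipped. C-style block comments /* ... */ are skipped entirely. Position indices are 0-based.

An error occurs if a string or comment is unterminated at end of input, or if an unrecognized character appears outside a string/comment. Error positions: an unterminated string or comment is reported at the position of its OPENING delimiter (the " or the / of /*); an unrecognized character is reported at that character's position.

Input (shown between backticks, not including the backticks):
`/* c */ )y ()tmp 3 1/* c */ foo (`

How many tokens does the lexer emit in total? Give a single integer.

Answer: 9

Derivation:
pos=0: enter COMMENT mode (saw '/*')
exit COMMENT mode (now at pos=7)
pos=8: emit RPAREN ')'
pos=9: emit ID 'y' (now at pos=10)
pos=11: emit LPAREN '('
pos=12: emit RPAREN ')'
pos=13: emit ID 'tmp' (now at pos=16)
pos=17: emit NUM '3' (now at pos=18)
pos=19: emit NUM '1' (now at pos=20)
pos=20: enter COMMENT mode (saw '/*')
exit COMMENT mode (now at pos=27)
pos=28: emit ID 'foo' (now at pos=31)
pos=32: emit LPAREN '('
DONE. 9 tokens: [RPAREN, ID, LPAREN, RPAREN, ID, NUM, NUM, ID, LPAREN]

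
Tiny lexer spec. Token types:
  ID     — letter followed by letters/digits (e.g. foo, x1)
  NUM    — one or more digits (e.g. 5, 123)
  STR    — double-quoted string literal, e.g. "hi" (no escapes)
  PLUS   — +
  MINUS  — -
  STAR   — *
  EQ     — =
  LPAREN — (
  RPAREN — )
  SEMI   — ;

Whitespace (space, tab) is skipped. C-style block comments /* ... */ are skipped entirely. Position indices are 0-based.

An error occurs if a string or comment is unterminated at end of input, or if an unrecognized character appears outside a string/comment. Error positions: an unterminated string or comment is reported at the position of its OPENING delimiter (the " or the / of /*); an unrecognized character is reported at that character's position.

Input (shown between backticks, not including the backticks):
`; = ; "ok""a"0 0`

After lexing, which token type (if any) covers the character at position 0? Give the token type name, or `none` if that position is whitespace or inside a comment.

pos=0: emit SEMI ';'
pos=2: emit EQ '='
pos=4: emit SEMI ';'
pos=6: enter STRING mode
pos=6: emit STR "ok" (now at pos=10)
pos=10: enter STRING mode
pos=10: emit STR "a" (now at pos=13)
pos=13: emit NUM '0' (now at pos=14)
pos=15: emit NUM '0' (now at pos=16)
DONE. 7 tokens: [SEMI, EQ, SEMI, STR, STR, NUM, NUM]
Position 0: char is ';' -> SEMI

Answer: SEMI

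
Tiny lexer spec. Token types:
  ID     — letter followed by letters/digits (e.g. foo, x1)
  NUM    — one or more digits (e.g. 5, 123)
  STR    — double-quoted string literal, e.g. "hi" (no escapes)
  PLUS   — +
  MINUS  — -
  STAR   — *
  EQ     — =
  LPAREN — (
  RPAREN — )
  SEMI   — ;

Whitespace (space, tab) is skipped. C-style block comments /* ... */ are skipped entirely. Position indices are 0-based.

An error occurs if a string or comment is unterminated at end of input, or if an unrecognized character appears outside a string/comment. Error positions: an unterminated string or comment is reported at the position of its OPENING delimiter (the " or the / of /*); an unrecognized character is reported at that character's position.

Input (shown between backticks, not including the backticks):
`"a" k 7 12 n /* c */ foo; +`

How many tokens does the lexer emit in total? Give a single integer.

pos=0: enter STRING mode
pos=0: emit STR "a" (now at pos=3)
pos=4: emit ID 'k' (now at pos=5)
pos=6: emit NUM '7' (now at pos=7)
pos=8: emit NUM '12' (now at pos=10)
pos=11: emit ID 'n' (now at pos=12)
pos=13: enter COMMENT mode (saw '/*')
exit COMMENT mode (now at pos=20)
pos=21: emit ID 'foo' (now at pos=24)
pos=24: emit SEMI ';'
pos=26: emit PLUS '+'
DONE. 8 tokens: [STR, ID, NUM, NUM, ID, ID, SEMI, PLUS]

Answer: 8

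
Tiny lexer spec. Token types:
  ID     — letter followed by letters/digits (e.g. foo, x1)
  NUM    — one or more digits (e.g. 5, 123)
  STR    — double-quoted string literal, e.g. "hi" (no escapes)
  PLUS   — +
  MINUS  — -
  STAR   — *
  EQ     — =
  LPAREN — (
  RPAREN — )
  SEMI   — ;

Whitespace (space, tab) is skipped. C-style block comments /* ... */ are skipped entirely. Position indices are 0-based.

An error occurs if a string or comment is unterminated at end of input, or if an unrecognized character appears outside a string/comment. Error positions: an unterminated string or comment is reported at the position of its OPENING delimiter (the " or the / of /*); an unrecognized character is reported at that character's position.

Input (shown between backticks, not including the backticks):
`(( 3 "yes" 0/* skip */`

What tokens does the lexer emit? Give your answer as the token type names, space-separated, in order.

pos=0: emit LPAREN '('
pos=1: emit LPAREN '('
pos=3: emit NUM '3' (now at pos=4)
pos=5: enter STRING mode
pos=5: emit STR "yes" (now at pos=10)
pos=11: emit NUM '0' (now at pos=12)
pos=12: enter COMMENT mode (saw '/*')
exit COMMENT mode (now at pos=22)
DONE. 5 tokens: [LPAREN, LPAREN, NUM, STR, NUM]

Answer: LPAREN LPAREN NUM STR NUM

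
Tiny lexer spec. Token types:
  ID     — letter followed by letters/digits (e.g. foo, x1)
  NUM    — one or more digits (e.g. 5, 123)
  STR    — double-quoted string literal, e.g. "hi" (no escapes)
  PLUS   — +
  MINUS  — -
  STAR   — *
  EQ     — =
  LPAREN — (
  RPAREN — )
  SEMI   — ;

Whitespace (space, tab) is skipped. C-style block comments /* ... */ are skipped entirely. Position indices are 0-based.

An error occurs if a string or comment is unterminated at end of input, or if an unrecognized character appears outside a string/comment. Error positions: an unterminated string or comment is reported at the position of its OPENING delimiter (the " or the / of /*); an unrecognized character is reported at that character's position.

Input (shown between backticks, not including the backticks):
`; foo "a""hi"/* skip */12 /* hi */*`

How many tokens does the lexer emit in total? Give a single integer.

pos=0: emit SEMI ';'
pos=2: emit ID 'foo' (now at pos=5)
pos=6: enter STRING mode
pos=6: emit STR "a" (now at pos=9)
pos=9: enter STRING mode
pos=9: emit STR "hi" (now at pos=13)
pos=13: enter COMMENT mode (saw '/*')
exit COMMENT mode (now at pos=23)
pos=23: emit NUM '12' (now at pos=25)
pos=26: enter COMMENT mode (saw '/*')
exit COMMENT mode (now at pos=34)
pos=34: emit STAR '*'
DONE. 6 tokens: [SEMI, ID, STR, STR, NUM, STAR]

Answer: 6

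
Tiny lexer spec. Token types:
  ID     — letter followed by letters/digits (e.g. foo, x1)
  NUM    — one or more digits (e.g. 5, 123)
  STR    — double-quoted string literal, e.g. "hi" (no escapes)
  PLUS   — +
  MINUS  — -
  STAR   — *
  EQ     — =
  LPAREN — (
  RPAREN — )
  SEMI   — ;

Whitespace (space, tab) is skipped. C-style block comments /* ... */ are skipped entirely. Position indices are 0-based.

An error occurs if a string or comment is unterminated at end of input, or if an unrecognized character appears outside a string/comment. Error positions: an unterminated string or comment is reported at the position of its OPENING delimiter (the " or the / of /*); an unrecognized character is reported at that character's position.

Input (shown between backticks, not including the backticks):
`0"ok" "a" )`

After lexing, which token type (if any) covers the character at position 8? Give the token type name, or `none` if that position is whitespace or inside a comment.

pos=0: emit NUM '0' (now at pos=1)
pos=1: enter STRING mode
pos=1: emit STR "ok" (now at pos=5)
pos=6: enter STRING mode
pos=6: emit STR "a" (now at pos=9)
pos=10: emit RPAREN ')'
DONE. 4 tokens: [NUM, STR, STR, RPAREN]
Position 8: char is '"' -> STR

Answer: STR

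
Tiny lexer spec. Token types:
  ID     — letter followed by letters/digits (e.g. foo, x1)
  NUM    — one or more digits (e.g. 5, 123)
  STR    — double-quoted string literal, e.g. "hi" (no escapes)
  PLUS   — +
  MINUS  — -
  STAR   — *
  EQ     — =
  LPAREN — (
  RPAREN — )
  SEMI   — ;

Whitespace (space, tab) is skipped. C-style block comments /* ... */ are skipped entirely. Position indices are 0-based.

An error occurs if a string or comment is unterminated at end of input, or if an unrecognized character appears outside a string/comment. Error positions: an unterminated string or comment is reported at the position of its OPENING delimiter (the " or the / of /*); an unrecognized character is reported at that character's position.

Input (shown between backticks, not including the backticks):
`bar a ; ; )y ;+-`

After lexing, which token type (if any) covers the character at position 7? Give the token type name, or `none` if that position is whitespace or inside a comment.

pos=0: emit ID 'bar' (now at pos=3)
pos=4: emit ID 'a' (now at pos=5)
pos=6: emit SEMI ';'
pos=8: emit SEMI ';'
pos=10: emit RPAREN ')'
pos=11: emit ID 'y' (now at pos=12)
pos=13: emit SEMI ';'
pos=14: emit PLUS '+'
pos=15: emit MINUS '-'
DONE. 9 tokens: [ID, ID, SEMI, SEMI, RPAREN, ID, SEMI, PLUS, MINUS]
Position 7: char is ' ' -> none

Answer: none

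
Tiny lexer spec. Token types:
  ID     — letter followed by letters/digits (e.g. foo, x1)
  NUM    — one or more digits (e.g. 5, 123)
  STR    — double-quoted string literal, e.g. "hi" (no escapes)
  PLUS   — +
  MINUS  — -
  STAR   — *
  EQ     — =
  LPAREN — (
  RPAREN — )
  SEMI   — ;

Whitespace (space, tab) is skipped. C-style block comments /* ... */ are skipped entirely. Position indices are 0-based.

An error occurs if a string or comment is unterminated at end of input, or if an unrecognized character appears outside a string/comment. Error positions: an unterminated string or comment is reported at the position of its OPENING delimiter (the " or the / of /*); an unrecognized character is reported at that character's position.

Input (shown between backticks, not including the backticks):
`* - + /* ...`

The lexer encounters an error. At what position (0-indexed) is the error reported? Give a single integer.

pos=0: emit STAR '*'
pos=2: emit MINUS '-'
pos=4: emit PLUS '+'
pos=6: enter COMMENT mode (saw '/*')
pos=6: ERROR — unterminated comment (reached EOF)

Answer: 6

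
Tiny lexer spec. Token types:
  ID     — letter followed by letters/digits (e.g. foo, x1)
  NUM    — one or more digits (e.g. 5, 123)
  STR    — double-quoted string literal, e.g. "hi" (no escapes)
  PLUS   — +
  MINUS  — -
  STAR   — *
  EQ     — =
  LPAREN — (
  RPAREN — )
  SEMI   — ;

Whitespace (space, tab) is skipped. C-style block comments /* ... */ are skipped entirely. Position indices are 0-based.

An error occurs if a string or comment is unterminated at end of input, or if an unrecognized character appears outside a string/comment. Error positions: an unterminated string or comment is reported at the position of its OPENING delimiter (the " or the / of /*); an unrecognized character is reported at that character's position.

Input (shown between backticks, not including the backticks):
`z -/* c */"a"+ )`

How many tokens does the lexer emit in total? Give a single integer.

Answer: 5

Derivation:
pos=0: emit ID 'z' (now at pos=1)
pos=2: emit MINUS '-'
pos=3: enter COMMENT mode (saw '/*')
exit COMMENT mode (now at pos=10)
pos=10: enter STRING mode
pos=10: emit STR "a" (now at pos=13)
pos=13: emit PLUS '+'
pos=15: emit RPAREN ')'
DONE. 5 tokens: [ID, MINUS, STR, PLUS, RPAREN]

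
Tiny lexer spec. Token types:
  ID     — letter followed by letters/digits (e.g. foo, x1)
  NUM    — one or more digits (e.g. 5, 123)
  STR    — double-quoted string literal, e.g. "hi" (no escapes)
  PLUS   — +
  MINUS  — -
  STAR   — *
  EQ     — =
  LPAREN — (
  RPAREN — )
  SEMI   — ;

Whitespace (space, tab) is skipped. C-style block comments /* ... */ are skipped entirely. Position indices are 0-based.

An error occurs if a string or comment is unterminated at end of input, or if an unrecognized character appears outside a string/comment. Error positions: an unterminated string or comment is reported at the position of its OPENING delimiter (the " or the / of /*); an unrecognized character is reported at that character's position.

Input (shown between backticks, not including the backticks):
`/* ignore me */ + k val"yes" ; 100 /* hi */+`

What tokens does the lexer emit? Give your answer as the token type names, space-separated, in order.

pos=0: enter COMMENT mode (saw '/*')
exit COMMENT mode (now at pos=15)
pos=16: emit PLUS '+'
pos=18: emit ID 'k' (now at pos=19)
pos=20: emit ID 'val' (now at pos=23)
pos=23: enter STRING mode
pos=23: emit STR "yes" (now at pos=28)
pos=29: emit SEMI ';'
pos=31: emit NUM '100' (now at pos=34)
pos=35: enter COMMENT mode (saw '/*')
exit COMMENT mode (now at pos=43)
pos=43: emit PLUS '+'
DONE. 7 tokens: [PLUS, ID, ID, STR, SEMI, NUM, PLUS]

Answer: PLUS ID ID STR SEMI NUM PLUS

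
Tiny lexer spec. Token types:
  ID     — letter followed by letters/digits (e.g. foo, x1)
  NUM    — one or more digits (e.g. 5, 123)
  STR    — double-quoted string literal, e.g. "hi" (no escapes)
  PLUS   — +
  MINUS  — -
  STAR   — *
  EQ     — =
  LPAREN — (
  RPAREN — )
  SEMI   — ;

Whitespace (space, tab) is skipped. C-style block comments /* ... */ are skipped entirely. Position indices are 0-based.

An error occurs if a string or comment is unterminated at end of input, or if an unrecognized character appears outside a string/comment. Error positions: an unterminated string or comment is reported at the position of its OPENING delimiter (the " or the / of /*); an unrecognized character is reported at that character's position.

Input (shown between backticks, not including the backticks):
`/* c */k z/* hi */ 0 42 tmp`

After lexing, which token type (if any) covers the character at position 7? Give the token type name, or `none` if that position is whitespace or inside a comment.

pos=0: enter COMMENT mode (saw '/*')
exit COMMENT mode (now at pos=7)
pos=7: emit ID 'k' (now at pos=8)
pos=9: emit ID 'z' (now at pos=10)
pos=10: enter COMMENT mode (saw '/*')
exit COMMENT mode (now at pos=18)
pos=19: emit NUM '0' (now at pos=20)
pos=21: emit NUM '42' (now at pos=23)
pos=24: emit ID 'tmp' (now at pos=27)
DONE. 5 tokens: [ID, ID, NUM, NUM, ID]
Position 7: char is 'k' -> ID

Answer: ID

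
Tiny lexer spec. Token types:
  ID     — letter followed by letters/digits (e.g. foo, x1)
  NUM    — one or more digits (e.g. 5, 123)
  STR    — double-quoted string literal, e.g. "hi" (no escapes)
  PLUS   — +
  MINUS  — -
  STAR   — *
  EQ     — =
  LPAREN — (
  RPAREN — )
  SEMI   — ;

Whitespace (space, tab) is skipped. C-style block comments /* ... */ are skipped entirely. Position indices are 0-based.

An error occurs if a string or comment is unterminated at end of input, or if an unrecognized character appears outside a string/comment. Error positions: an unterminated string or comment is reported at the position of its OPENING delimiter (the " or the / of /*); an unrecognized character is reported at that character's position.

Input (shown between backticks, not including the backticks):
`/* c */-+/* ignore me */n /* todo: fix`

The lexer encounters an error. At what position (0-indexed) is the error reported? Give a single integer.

Answer: 26

Derivation:
pos=0: enter COMMENT mode (saw '/*')
exit COMMENT mode (now at pos=7)
pos=7: emit MINUS '-'
pos=8: emit PLUS '+'
pos=9: enter COMMENT mode (saw '/*')
exit COMMENT mode (now at pos=24)
pos=24: emit ID 'n' (now at pos=25)
pos=26: enter COMMENT mode (saw '/*')
pos=26: ERROR — unterminated comment (reached EOF)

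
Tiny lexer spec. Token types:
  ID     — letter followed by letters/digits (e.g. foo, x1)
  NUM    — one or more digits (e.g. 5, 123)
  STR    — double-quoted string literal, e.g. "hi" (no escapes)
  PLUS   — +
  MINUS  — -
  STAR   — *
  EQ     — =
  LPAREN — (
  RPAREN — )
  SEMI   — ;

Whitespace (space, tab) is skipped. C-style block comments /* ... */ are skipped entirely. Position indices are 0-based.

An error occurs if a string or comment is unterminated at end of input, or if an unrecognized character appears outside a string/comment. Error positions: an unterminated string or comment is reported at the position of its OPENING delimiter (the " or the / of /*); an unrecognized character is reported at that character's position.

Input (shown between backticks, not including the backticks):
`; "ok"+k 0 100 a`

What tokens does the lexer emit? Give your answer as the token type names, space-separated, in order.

pos=0: emit SEMI ';'
pos=2: enter STRING mode
pos=2: emit STR "ok" (now at pos=6)
pos=6: emit PLUS '+'
pos=7: emit ID 'k' (now at pos=8)
pos=9: emit NUM '0' (now at pos=10)
pos=11: emit NUM '100' (now at pos=14)
pos=15: emit ID 'a' (now at pos=16)
DONE. 7 tokens: [SEMI, STR, PLUS, ID, NUM, NUM, ID]

Answer: SEMI STR PLUS ID NUM NUM ID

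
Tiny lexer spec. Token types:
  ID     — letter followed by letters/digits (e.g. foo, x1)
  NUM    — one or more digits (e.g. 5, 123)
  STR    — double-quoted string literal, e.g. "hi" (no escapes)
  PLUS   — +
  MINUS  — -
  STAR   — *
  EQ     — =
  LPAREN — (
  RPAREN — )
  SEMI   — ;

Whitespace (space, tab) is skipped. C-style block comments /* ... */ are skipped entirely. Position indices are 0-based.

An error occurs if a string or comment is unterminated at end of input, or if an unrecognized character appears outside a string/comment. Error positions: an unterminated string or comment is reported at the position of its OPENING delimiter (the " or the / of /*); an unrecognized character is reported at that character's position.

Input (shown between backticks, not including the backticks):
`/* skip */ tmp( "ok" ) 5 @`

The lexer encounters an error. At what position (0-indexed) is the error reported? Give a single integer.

pos=0: enter COMMENT mode (saw '/*')
exit COMMENT mode (now at pos=10)
pos=11: emit ID 'tmp' (now at pos=14)
pos=14: emit LPAREN '('
pos=16: enter STRING mode
pos=16: emit STR "ok" (now at pos=20)
pos=21: emit RPAREN ')'
pos=23: emit NUM '5' (now at pos=24)
pos=25: ERROR — unrecognized char '@'

Answer: 25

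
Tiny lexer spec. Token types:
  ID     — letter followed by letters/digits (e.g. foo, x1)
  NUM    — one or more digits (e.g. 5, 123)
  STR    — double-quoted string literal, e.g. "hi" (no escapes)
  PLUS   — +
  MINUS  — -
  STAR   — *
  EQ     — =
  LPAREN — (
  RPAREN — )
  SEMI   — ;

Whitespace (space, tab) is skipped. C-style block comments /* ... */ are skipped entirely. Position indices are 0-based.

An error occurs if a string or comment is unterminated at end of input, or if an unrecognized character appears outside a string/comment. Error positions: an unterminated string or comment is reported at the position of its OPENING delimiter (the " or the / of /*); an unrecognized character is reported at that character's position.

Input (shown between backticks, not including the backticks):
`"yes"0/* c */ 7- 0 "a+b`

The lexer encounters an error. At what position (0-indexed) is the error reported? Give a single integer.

pos=0: enter STRING mode
pos=0: emit STR "yes" (now at pos=5)
pos=5: emit NUM '0' (now at pos=6)
pos=6: enter COMMENT mode (saw '/*')
exit COMMENT mode (now at pos=13)
pos=14: emit NUM '7' (now at pos=15)
pos=15: emit MINUS '-'
pos=17: emit NUM '0' (now at pos=18)
pos=19: enter STRING mode
pos=19: ERROR — unterminated string

Answer: 19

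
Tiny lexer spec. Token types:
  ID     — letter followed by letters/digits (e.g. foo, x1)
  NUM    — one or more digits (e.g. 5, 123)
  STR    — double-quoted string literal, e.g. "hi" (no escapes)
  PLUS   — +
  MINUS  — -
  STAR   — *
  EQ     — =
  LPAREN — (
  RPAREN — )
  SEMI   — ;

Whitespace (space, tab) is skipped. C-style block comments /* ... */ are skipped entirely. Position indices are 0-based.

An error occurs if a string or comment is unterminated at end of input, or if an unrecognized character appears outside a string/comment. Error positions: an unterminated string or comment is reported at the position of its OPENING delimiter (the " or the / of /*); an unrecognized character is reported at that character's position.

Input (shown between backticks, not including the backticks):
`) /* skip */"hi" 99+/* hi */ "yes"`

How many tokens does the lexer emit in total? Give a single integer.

Answer: 5

Derivation:
pos=0: emit RPAREN ')'
pos=2: enter COMMENT mode (saw '/*')
exit COMMENT mode (now at pos=12)
pos=12: enter STRING mode
pos=12: emit STR "hi" (now at pos=16)
pos=17: emit NUM '99' (now at pos=19)
pos=19: emit PLUS '+'
pos=20: enter COMMENT mode (saw '/*')
exit COMMENT mode (now at pos=28)
pos=29: enter STRING mode
pos=29: emit STR "yes" (now at pos=34)
DONE. 5 tokens: [RPAREN, STR, NUM, PLUS, STR]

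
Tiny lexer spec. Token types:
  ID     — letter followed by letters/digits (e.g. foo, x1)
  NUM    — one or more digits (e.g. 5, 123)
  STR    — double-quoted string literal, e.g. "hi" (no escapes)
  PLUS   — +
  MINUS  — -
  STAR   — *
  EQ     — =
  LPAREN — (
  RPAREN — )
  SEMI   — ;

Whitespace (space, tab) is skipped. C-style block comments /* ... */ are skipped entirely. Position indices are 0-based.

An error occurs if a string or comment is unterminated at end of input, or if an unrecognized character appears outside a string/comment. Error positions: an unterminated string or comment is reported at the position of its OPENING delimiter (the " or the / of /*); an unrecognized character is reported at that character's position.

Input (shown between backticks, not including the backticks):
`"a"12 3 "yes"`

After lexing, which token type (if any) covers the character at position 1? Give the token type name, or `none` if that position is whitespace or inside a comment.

Answer: STR

Derivation:
pos=0: enter STRING mode
pos=0: emit STR "a" (now at pos=3)
pos=3: emit NUM '12' (now at pos=5)
pos=6: emit NUM '3' (now at pos=7)
pos=8: enter STRING mode
pos=8: emit STR "yes" (now at pos=13)
DONE. 4 tokens: [STR, NUM, NUM, STR]
Position 1: char is 'a' -> STR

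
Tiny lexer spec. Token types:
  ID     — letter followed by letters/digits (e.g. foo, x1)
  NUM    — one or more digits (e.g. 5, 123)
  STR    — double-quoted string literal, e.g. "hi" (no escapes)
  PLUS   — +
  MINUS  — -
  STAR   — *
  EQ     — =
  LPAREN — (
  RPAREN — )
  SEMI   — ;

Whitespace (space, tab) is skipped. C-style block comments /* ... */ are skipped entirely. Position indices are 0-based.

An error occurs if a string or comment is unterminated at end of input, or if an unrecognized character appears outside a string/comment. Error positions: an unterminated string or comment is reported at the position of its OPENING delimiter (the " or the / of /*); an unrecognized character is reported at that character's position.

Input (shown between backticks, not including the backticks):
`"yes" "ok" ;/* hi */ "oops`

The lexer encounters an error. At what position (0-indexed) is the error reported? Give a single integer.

Answer: 21

Derivation:
pos=0: enter STRING mode
pos=0: emit STR "yes" (now at pos=5)
pos=6: enter STRING mode
pos=6: emit STR "ok" (now at pos=10)
pos=11: emit SEMI ';'
pos=12: enter COMMENT mode (saw '/*')
exit COMMENT mode (now at pos=20)
pos=21: enter STRING mode
pos=21: ERROR — unterminated string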